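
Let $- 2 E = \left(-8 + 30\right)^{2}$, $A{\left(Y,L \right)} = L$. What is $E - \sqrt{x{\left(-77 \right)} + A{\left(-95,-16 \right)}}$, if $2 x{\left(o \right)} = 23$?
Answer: $-242 - \frac{3 i \sqrt{2}}{2} \approx -242.0 - 2.1213 i$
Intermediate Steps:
$x{\left(o \right)} = \frac{23}{2}$ ($x{\left(o \right)} = \frac{1}{2} \cdot 23 = \frac{23}{2}$)
$E = -242$ ($E = - \frac{\left(-8 + 30\right)^{2}}{2} = - \frac{22^{2}}{2} = \left(- \frac{1}{2}\right) 484 = -242$)
$E - \sqrt{x{\left(-77 \right)} + A{\left(-95,-16 \right)}} = -242 - \sqrt{\frac{23}{2} - 16} = -242 - \sqrt{- \frac{9}{2}} = -242 - \frac{3 i \sqrt{2}}{2}$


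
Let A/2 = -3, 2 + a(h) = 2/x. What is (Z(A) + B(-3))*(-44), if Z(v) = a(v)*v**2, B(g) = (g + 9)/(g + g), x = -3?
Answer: 4268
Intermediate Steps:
a(h) = -8/3 (a(h) = -2 + 2/(-3) = -2 + 2*(-1/3) = -2 - 2/3 = -8/3)
A = -6 (A = 2*(-3) = -6)
B(g) = (9 + g)/(2*g) (B(g) = (9 + g)/((2*g)) = (9 + g)*(1/(2*g)) = (9 + g)/(2*g))
Z(v) = -8*v**2/3
(Z(A) + B(-3))*(-44) = (-8/3*(-6)**2 + (1/2)*(9 - 3)/(-3))*(-44) = (-8/3*36 + (1/2)*(-1/3)*6)*(-44) = (-96 - 1)*(-44) = -97*(-44) = 4268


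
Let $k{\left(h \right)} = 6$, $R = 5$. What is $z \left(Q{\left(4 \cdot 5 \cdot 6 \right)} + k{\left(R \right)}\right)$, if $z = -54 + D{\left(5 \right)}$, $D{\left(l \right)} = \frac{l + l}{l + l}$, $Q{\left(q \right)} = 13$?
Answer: $-1007$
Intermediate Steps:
$D{\left(l \right)} = 1$ ($D{\left(l \right)} = \frac{2 l}{2 l} = 2 l \frac{1}{2 l} = 1$)
$z = -53$ ($z = -54 + 1 = -53$)
$z \left(Q{\left(4 \cdot 5 \cdot 6 \right)} + k{\left(R \right)}\right) = - 53 \left(13 + 6\right) = \left(-53\right) 19 = -1007$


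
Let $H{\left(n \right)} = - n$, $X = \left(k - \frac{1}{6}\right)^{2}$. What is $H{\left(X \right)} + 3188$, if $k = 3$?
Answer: $\frac{114479}{36} \approx 3180.0$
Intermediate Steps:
$X = \frac{289}{36}$ ($X = \left(3 - \frac{1}{6}\right)^{2} = \left(\frac{17}{6}\right)^{2} = \frac{289}{36} \approx 8.0278$)
$H{\left(X \right)} + 3188 = \left(-1\right) \frac{289}{36} + 3188 = - \frac{289}{36} + 3188 = \frac{114479}{36}$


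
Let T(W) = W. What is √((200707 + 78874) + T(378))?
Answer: √279959 ≈ 529.11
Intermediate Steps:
√((200707 + 78874) + T(378)) = √((200707 + 78874) + 378) = √(279581 + 378) = √279959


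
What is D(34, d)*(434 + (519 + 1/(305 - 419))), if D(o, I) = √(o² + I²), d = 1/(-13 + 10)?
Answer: 108641*√10405/342 ≈ 32403.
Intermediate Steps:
d = -⅓ (d = 1/(-3) = -⅓ ≈ -0.33333)
D(o, I) = √(I² + o²)
D(34, d)*(434 + (519 + 1/(305 - 419))) = √((-⅓)² + 34²)*(434 + (519 + 1/(305 - 419))) = √(⅑ + 1156)*(434 + (519 + 1/(-114))) = √(10405/9)*(434 + (519 - 1/114)) = (√10405/3)*(434 + 59165/114) = (√10405/3)*(108641/114) = 108641*√10405/342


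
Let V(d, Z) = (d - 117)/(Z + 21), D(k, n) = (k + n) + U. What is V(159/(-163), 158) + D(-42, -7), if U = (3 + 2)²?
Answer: -719478/29177 ≈ -24.659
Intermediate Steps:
U = 25 (U = 5² = 25)
D(k, n) = 25 + k + n (D(k, n) = (k + n) + 25 = 25 + k + n)
V(d, Z) = (-117 + d)/(21 + Z)
V(159/(-163), 158) + D(-42, -7) = (-117 + 159/(-163))/(21 + 158) + (25 - 42 - 7) = (-117 + 159*(-1/163))/179 - 24 = (-117 - 159/163)/179 - 24 = (1/179)*(-19230/163) - 24 = -19230/29177 - 24 = -719478/29177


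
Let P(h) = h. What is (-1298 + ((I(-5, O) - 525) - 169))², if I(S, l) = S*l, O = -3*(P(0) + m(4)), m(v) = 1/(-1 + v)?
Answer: 3948169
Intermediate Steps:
O = -1 (O = -3*(0 + 1/(-1 + 4)) = -3*(0 + 1/3) = -3*(0 + ⅓) = -3*⅓ = -1)
(-1298 + ((I(-5, O) - 525) - 169))² = (-1298 + ((-5*(-1) - 525) - 169))² = (-1298 + ((5 - 525) - 169))² = (-1298 + (-520 - 169))² = (-1298 - 689)² = (-1987)² = 3948169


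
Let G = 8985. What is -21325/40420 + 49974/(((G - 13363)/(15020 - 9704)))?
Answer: -1073814267013/17695876 ≈ -60682.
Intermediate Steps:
-21325/40420 + 49974/(((G - 13363)/(15020 - 9704))) = -21325/40420 + 49974/(((8985 - 13363)/(15020 - 9704))) = -21325*1/40420 + 49974/((-4378/5316)) = -4265/8084 + 49974/((-4378*1/5316)) = -4265/8084 + 49974/(-2189/2658) = -4265/8084 + 49974*(-2658/2189) = -4265/8084 - 132830892/2189 = -1073814267013/17695876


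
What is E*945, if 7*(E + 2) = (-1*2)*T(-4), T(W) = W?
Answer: -810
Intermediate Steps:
E = -6/7 (E = -2 + (-1*2*(-4))/7 = -2 + (-2*(-4))/7 = -2 + (⅐)*8 = -2 + 8/7 = -6/7 ≈ -0.85714)
E*945 = -6/7*945 = -810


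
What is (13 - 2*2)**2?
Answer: 81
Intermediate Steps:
(13 - 2*2)**2 = (13 - 4)**2 = 9**2 = 81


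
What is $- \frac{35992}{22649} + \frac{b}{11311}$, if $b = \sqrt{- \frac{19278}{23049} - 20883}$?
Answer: $- \frac{3272}{2059} + \frac{i \sqrt{136971256305}}{28967471} \approx -1.5891 + 0.012776 i$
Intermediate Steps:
$b = \frac{i \sqrt{136971256305}}{2561}$ ($b = \sqrt{\left(-19278\right) \frac{1}{23049} - 20883} = \sqrt{- \frac{2142}{2561} - 20883} = \sqrt{- \frac{53483505}{2561}} = \frac{i \sqrt{136971256305}}{2561} \approx 144.51 i$)
$- \frac{35992}{22649} + \frac{b}{11311} = - \frac{35992}{22649} + \frac{\frac{1}{2561} i \sqrt{136971256305}}{11311} = \left(-35992\right) \frac{1}{22649} + \frac{i \sqrt{136971256305}}{2561} \cdot \frac{1}{11311} = - \frac{3272}{2059} + \frac{i \sqrt{136971256305}}{28967471}$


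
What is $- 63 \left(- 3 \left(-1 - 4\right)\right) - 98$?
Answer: $-1043$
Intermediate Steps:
$- 63 \left(- 3 \left(-1 - 4\right)\right) - 98 = - 63 \left(\left(-3\right) \left(-5\right)\right) - 98 = \left(-63\right) 15 - 98 = -945 - 98 = -1043$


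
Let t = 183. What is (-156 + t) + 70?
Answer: 97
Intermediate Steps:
(-156 + t) + 70 = (-156 + 183) + 70 = 27 + 70 = 97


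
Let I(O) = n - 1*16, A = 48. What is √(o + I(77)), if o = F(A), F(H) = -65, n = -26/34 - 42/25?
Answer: 2*I*√150722/85 ≈ 9.1348*I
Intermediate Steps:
n = -1039/425 (n = -26*1/34 - 42*1/25 = -13/17 - 42/25 = -1039/425 ≈ -2.4447)
o = -65
I(O) = -7839/425 (I(O) = -1039/425 - 1*16 = -1039/425 - 16 = -7839/425)
√(o + I(77)) = √(-65 - 7839/425) = √(-35464/425) = 2*I*√150722/85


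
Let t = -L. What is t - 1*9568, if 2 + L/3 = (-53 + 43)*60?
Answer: -7762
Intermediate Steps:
L = -1806 (L = -6 + 3*((-53 + 43)*60) = -6 + 3*(-10*60) = -6 + 3*(-600) = -6 - 1800 = -1806)
t = 1806 (t = -1*(-1806) = 1806)
t - 1*9568 = 1806 - 1*9568 = 1806 - 9568 = -7762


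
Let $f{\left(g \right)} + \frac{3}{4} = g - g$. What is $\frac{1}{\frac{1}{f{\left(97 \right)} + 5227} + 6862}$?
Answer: $\frac{20905}{143450114} \approx 0.00014573$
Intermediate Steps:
$f{\left(g \right)} = - \frac{3}{4}$ ($f{\left(g \right)} = - \frac{3}{4} + \left(g - g\right) = - \frac{3}{4} + 0 = - \frac{3}{4}$)
$\frac{1}{\frac{1}{f{\left(97 \right)} + 5227} + 6862} = \frac{1}{\frac{1}{- \frac{3}{4} + 5227} + 6862} = \frac{1}{\frac{1}{\frac{20905}{4}} + 6862} = \frac{1}{\frac{4}{20905} + 6862} = \frac{1}{\frac{143450114}{20905}} = \frac{20905}{143450114}$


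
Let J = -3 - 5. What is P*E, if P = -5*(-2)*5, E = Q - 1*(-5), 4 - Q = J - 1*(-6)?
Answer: 550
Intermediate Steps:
J = -8
Q = 6 (Q = 4 - (-8 - 1*(-6)) = 4 - (-8 + 6) = 4 - 1*(-2) = 4 + 2 = 6)
E = 11 (E = 6 - 1*(-5) = 6 + 5 = 11)
P = 50 (P = 10*5 = 50)
P*E = 50*11 = 550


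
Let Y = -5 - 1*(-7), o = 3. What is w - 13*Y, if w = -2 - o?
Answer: -31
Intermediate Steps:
Y = 2 (Y = -5 + 7 = 2)
w = -5 (w = -2 - 1*3 = -2 - 3 = -5)
w - 13*Y = -5 - 13*2 = -5 - 26 = -31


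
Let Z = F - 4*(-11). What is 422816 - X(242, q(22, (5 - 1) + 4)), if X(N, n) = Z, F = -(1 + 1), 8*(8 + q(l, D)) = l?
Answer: 422774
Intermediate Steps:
q(l, D) = -8 + l/8
F = -2 (F = -1*2 = -2)
Z = 42 (Z = -2 - 4*(-11) = -2 + 44 = 42)
X(N, n) = 42
422816 - X(242, q(22, (5 - 1) + 4)) = 422816 - 1*42 = 422816 - 42 = 422774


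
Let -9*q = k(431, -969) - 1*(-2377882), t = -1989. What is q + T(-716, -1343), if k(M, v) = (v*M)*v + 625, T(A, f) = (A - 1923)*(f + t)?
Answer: -327932366/9 ≈ -3.6437e+7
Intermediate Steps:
T(A, f) = (-1989 + f)*(-1923 + A) (T(A, f) = (A - 1923)*(f - 1989) = (-1923 + A)*(-1989 + f) = (-1989 + f)*(-1923 + A))
k(M, v) = 625 + M*v**2 (k(M, v) = (M*v)*v + 625 = M*v**2 + 625 = 625 + M*v**2)
q = -407070698/9 (q = -((625 + 431*(-969)**2) - 1*(-2377882))/9 = -((625 + 431*938961) + 2377882)/9 = -((625 + 404692191) + 2377882)/9 = -(404692816 + 2377882)/9 = -1/9*407070698 = -407070698/9 ≈ -4.5230e+7)
q + T(-716, -1343) = -407070698/9 + (3824847 - 1989*(-716) - 1923*(-1343) - 716*(-1343)) = -407070698/9 + (3824847 + 1424124 + 2582589 + 961588) = -407070698/9 + 8793148 = -327932366/9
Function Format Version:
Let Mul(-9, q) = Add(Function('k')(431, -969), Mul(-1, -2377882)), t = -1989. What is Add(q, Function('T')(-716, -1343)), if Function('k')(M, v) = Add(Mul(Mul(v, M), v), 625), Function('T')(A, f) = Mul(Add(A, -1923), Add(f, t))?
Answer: Rational(-327932366, 9) ≈ -3.6437e+7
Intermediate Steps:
Function('T')(A, f) = Mul(Add(-1989, f), Add(-1923, A)) (Function('T')(A, f) = Mul(Add(A, -1923), Add(f, -1989)) = Mul(Add(-1923, A), Add(-1989, f)) = Mul(Add(-1989, f), Add(-1923, A)))
Function('k')(M, v) = Add(625, Mul(M, Pow(v, 2))) (Function('k')(M, v) = Add(Mul(Mul(M, v), v), 625) = Add(Mul(M, Pow(v, 2)), 625) = Add(625, Mul(M, Pow(v, 2))))
q = Rational(-407070698, 9) (q = Mul(Rational(-1, 9), Add(Add(625, Mul(431, Pow(-969, 2))), Mul(-1, -2377882))) = Mul(Rational(-1, 9), Add(Add(625, Mul(431, 938961)), 2377882)) = Mul(Rational(-1, 9), Add(Add(625, 404692191), 2377882)) = Mul(Rational(-1, 9), Add(404692816, 2377882)) = Mul(Rational(-1, 9), 407070698) = Rational(-407070698, 9) ≈ -4.5230e+7)
Add(q, Function('T')(-716, -1343)) = Add(Rational(-407070698, 9), Add(3824847, Mul(-1989, -716), Mul(-1923, -1343), Mul(-716, -1343))) = Add(Rational(-407070698, 9), Add(3824847, 1424124, 2582589, 961588)) = Add(Rational(-407070698, 9), 8793148) = Rational(-327932366, 9)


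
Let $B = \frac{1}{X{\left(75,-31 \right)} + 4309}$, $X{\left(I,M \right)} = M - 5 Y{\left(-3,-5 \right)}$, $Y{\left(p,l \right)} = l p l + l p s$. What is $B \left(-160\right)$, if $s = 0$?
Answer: $- \frac{160}{4653} \approx -0.034386$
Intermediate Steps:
$Y{\left(p,l \right)} = p l^{2}$ ($Y{\left(p,l \right)} = l p l + l p 0 = p l^{2} + 0 = p l^{2}$)
$X{\left(I,M \right)} = 375 + M$ ($X{\left(I,M \right)} = M - 5 \left(- 3 \left(-5\right)^{2}\right) = M - 5 \left(\left(-3\right) 25\right) = M - -375 = M + 375 = 375 + M$)
$B = \frac{1}{4653}$ ($B = \frac{1}{\left(375 - 31\right) + 4309} = \frac{1}{344 + 4309} = \frac{1}{4653} \approx 0.00021492$)
$B \left(-160\right) = \frac{1}{4653} \left(-160\right) = - \frac{160}{4653}$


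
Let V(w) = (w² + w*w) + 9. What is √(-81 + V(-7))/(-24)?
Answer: -√26/24 ≈ -0.21246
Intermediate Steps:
V(w) = 9 + 2*w² (V(w) = (w² + w²) + 9 = 2*w² + 9 = 9 + 2*w²)
√(-81 + V(-7))/(-24) = √(-81 + (9 + 2*(-7)²))/(-24) = -√(-81 + (9 + 2*49))/24 = -√(-81 + (9 + 98))/24 = -√(-81 + 107)/24 = -√26/24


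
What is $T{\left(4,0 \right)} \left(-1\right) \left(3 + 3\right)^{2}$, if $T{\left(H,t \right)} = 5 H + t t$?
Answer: $-720$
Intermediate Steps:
$T{\left(H,t \right)} = t^{2} + 5 H$ ($T{\left(H,t \right)} = 5 H + t^{2} = t^{2} + 5 H$)
$T{\left(4,0 \right)} \left(-1\right) \left(3 + 3\right)^{2} = \left(0^{2} + 5 \cdot 4\right) \left(-1\right) \left(3 + 3\right)^{2} = \left(0 + 20\right) \left(-1\right) 6^{2} = 20 \left(-1\right) 36 = \left(-20\right) 36 = -720$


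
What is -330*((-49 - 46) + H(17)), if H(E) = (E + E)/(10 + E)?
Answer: 278410/9 ≈ 30934.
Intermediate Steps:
H(E) = 2*E/(10 + E) (H(E) = (2*E)/(10 + E) = 2*E/(10 + E))
-330*((-49 - 46) + H(17)) = -330*((-49 - 46) + 2*17/(10 + 17)) = -330*(-95 + 2*17/27) = -330*(-95 + 2*17*(1/27)) = -330*(-95 + 34/27) = -330*(-2531/27) = 278410/9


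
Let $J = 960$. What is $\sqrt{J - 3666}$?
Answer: $i \sqrt{2706} \approx 52.019 i$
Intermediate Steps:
$\sqrt{J - 3666} = \sqrt{960 - 3666} = \sqrt{-2706} = i \sqrt{2706}$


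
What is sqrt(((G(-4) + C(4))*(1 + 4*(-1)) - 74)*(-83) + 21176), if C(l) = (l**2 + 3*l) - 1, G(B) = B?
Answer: sqrt(33045) ≈ 181.78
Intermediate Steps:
C(l) = -1 + l**2 + 3*l
sqrt(((G(-4) + C(4))*(1 + 4*(-1)) - 74)*(-83) + 21176) = sqrt(((-4 + (-1 + 4**2 + 3*4))*(1 + 4*(-1)) - 74)*(-83) + 21176) = sqrt(((-4 + (-1 + 16 + 12))*(1 - 4) - 74)*(-83) + 21176) = sqrt(((-4 + 27)*(-3) - 74)*(-83) + 21176) = sqrt((23*(-3) - 74)*(-83) + 21176) = sqrt((-69 - 74)*(-83) + 21176) = sqrt(-143*(-83) + 21176) = sqrt(11869 + 21176) = sqrt(33045)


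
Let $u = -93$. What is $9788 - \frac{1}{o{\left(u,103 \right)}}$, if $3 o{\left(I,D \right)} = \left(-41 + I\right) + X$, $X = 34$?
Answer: $\frac{978803}{100} \approx 9788.0$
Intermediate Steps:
$o{\left(I,D \right)} = - \frac{7}{3} + \frac{I}{3}$ ($o{\left(I,D \right)} = \frac{\left(-41 + I\right) + 34}{3} = \frac{-7 + I}{3} = - \frac{7}{3} + \frac{I}{3}$)
$9788 - \frac{1}{o{\left(u,103 \right)}} = 9788 - \frac{1}{- \frac{7}{3} + \frac{1}{3} \left(-93\right)} = 9788 - \frac{1}{- \frac{7}{3} - 31} = 9788 - \frac{1}{- \frac{100}{3}} = 9788 - - \frac{3}{100} = 9788 + \frac{3}{100} = \frac{978803}{100}$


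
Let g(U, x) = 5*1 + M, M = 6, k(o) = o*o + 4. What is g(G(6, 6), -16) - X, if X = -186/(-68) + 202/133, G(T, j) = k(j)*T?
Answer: 30505/4522 ≈ 6.7459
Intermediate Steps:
k(o) = 4 + o**2 (k(o) = o**2 + 4 = 4 + o**2)
G(T, j) = T*(4 + j**2) (G(T, j) = (4 + j**2)*T = T*(4 + j**2))
g(U, x) = 11 (g(U, x) = 5*1 + 6 = 5 + 6 = 11)
X = 19237/4522 (X = -186*(-1/68) + 202*(1/133) = 93/34 + 202/133 = 19237/4522 ≈ 4.2541)
g(G(6, 6), -16) - X = 11 - 1*19237/4522 = 11 - 19237/4522 = 30505/4522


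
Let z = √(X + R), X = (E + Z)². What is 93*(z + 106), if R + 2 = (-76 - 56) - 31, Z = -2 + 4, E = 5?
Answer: 9858 + 186*I*√29 ≈ 9858.0 + 1001.6*I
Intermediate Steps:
Z = 2
R = -165 (R = -2 + ((-76 - 56) - 31) = -2 + (-132 - 31) = -2 - 163 = -165)
X = 49 (X = (5 + 2)² = 7² = 49)
z = 2*I*√29 (z = √(49 - 165) = √(-116) = 2*I*√29 ≈ 10.77*I)
93*(z + 106) = 93*(2*I*√29 + 106) = 93*(106 + 2*I*√29) = 9858 + 186*I*√29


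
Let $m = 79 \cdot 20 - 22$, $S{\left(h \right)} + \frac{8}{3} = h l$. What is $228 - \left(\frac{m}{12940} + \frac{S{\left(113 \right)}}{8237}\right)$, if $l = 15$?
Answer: $\frac{36400580701}{159880170} \approx 227.67$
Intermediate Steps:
$S{\left(h \right)} = - \frac{8}{3} + 15 h$ ($S{\left(h \right)} = - \frac{8}{3} + h 15 = - \frac{8}{3} + 15 h$)
$m = 1558$ ($m = 1580 - 22 = 1558$)
$228 - \left(\frac{m}{12940} + \frac{S{\left(113 \right)}}{8237}\right) = 228 - \left(\frac{1558}{12940} + \frac{- \frac{8}{3} + 15 \cdot 113}{8237}\right) = 228 - \left(1558 \cdot \frac{1}{12940} + \left(- \frac{8}{3} + 1695\right) \frac{1}{8237}\right) = 228 - \left(\frac{779}{6470} + \frac{5077}{3} \cdot \frac{1}{8237}\right) = 228 - \left(\frac{779}{6470} + \frac{5077}{24711}\right) = 228 - \frac{52098059}{159880170} = \frac{36400580701}{159880170}$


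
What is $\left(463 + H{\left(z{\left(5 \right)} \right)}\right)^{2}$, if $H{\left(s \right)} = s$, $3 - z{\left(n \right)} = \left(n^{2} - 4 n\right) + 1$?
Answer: $211600$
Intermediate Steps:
$z{\left(n \right)} = 2 - n^{2} + 4 n$ ($z{\left(n \right)} = 3 - \left(\left(n^{2} - 4 n\right) + 1\right) = 3 - \left(1 + n^{2} - 4 n\right) = 2 - n^{2} + 4 n$)
$\left(463 + H{\left(z{\left(5 \right)} \right)}\right)^{2} = \left(463 + \left(2 - 5^{2} + 4 \cdot 5\right)\right)^{2} = \left(463 + \left(2 - 25 + 20\right)\right)^{2} = \left(463 - 3\right)^{2} = 460^{2} = 211600$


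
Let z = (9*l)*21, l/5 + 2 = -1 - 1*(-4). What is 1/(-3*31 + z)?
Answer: 1/852 ≈ 0.0011737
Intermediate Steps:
l = 5 (l = -10 + 5*(-1 - 1*(-4)) = -10 + 5*(-1 + 4) = -10 + 5*3 = -10 + 15 = 5)
z = 945 (z = (9*5)*21 = 45*21 = 945)
1/(-3*31 + z) = 1/(-3*31 + 945) = 1/(-93 + 945) = 1/852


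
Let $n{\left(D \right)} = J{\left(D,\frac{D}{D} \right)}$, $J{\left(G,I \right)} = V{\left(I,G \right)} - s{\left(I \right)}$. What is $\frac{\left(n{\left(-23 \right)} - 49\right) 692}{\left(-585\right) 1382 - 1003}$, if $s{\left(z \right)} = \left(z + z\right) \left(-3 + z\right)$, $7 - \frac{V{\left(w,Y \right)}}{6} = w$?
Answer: $\frac{6228}{809473} \approx 0.0076939$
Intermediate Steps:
$V{\left(w,Y \right)} = 42 - 6 w$
$s{\left(z \right)} = 2 z \left(-3 + z\right)$
$J{\left(G,I \right)} = 42 - 6 I - 2 I \left(-3 + I\right)$ ($J{\left(G,I \right)} = \left(42 - 6 I\right) - 2 I \left(-3 + I\right) = 42 - 6 I - 2 I \left(-3 + I\right)$)
$n{\left(D \right)} = 40$ ($n{\left(D \right)} = 42 - 2 \left(\frac{D}{D}\right)^{2} = 42 - 2 \cdot 1^{2} = 42 - 2 = 40$)
$\frac{\left(n{\left(-23 \right)} - 49\right) 692}{\left(-585\right) 1382 - 1003} = \frac{\left(40 - 49\right) 692}{\left(-585\right) 1382 - 1003} = \frac{\left(-9\right) 692}{-808470 - 1003} = - \frac{6228}{-809473} = \left(-6228\right) \left(- \frac{1}{809473}\right) = \frac{6228}{809473}$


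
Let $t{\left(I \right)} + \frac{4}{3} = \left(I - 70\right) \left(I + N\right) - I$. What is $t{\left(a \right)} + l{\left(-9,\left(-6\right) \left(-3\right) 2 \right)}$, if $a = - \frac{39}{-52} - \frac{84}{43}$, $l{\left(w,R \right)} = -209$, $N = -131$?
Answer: $\frac{816892907}{88752} \approx 9204.2$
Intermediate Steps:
$a = - \frac{207}{172}$ ($a = \left(-39\right) \left(- \frac{1}{52}\right) - \frac{84}{43} = \frac{3}{4} - \frac{84}{43} = - \frac{207}{172} \approx -1.2035$)
$t{\left(I \right)} = - \frac{4}{3} - I + \left(-131 + I\right) \left(-70 + I\right)$ ($t{\left(I \right)} = - \frac{4}{3} - \left(I - \left(I - 70\right) \left(I - 131\right)\right) = - \frac{4}{3} - \left(I - \left(-70 + I\right) \left(-131 + I\right)\right) = - \frac{4}{3} - \left(I - \left(-131 + I\right) \left(-70 + I\right)\right) = - \frac{4}{3} - I + \left(-131 + I\right) \left(-70 + I\right)$)
$t{\left(a \right)} + l{\left(-9,\left(-6\right) \left(-3\right) 2 \right)} = \left(\frac{27506}{3} + \left(- \frac{207}{172}\right)^{2} - - \frac{20907}{86}\right) - 209 = \left(\frac{27506}{3} + \frac{42849}{29584} + \frac{20907}{86}\right) - 209 = \frac{835442075}{88752} - 209 = \frac{816892907}{88752}$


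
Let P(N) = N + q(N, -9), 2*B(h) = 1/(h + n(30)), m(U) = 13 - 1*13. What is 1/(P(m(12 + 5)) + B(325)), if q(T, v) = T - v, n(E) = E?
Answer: 710/6391 ≈ 0.11109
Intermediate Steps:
m(U) = 0 (m(U) = 13 - 13 = 0)
B(h) = 1/(2*(30 + h)) (B(h) = 1/(2*(h + 30)) = 1/(2*(30 + h)))
P(N) = 9 + 2*N (P(N) = N + (N - 1*(-9)) = N + (N + 9) = N + (9 + N) = 9 + 2*N)
1/(P(m(12 + 5)) + B(325)) = 1/((9 + 2*0) + 1/(2*(30 + 325))) = 1/((9 + 0) + (½)/355) = 1/(9 + (½)*(1/355)) = 1/(9 + 1/710) = 1/(6391/710) = 710/6391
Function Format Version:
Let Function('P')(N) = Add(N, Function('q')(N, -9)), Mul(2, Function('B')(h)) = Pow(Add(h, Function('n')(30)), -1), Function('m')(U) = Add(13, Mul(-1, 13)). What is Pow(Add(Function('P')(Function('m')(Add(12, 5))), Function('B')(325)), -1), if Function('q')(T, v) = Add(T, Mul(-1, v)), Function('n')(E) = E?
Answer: Rational(710, 6391) ≈ 0.11109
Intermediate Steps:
Function('m')(U) = 0 (Function('m')(U) = Add(13, -13) = 0)
Function('B')(h) = Mul(Rational(1, 2), Pow(Add(30, h), -1)) (Function('B')(h) = Mul(Rational(1, 2), Pow(Add(h, 30), -1)) = Mul(Rational(1, 2), Pow(Add(30, h), -1)))
Function('P')(N) = Add(9, Mul(2, N)) (Function('P')(N) = Add(N, Add(N, Mul(-1, -9))) = Add(N, Add(N, 9)) = Add(N, Add(9, N)) = Add(9, Mul(2, N)))
Pow(Add(Function('P')(Function('m')(Add(12, 5))), Function('B')(325)), -1) = Pow(Add(Add(9, Mul(2, 0)), Mul(Rational(1, 2), Pow(Add(30, 325), -1))), -1) = Pow(Add(Add(9, 0), Mul(Rational(1, 2), Pow(355, -1))), -1) = Pow(Add(9, Mul(Rational(1, 2), Rational(1, 355))), -1) = Pow(Add(9, Rational(1, 710)), -1) = Pow(Rational(6391, 710), -1) = Rational(710, 6391)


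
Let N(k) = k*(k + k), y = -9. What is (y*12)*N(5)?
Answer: -5400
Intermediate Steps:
N(k) = 2*k² (N(k) = k*(2*k) = 2*k²)
(y*12)*N(5) = (-9*12)*(2*5²) = -216*25 = -108*50 = -5400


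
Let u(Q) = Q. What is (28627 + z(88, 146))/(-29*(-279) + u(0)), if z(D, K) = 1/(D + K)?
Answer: 6698719/1893294 ≈ 3.5381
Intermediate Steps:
(28627 + z(88, 146))/(-29*(-279) + u(0)) = (28627 + 1/(88 + 146))/(-29*(-279) + 0) = (28627 + 1/234)/(8091 + 0) = (28627 + 1/234)/8091 = (6698719/234)*(1/8091) = 6698719/1893294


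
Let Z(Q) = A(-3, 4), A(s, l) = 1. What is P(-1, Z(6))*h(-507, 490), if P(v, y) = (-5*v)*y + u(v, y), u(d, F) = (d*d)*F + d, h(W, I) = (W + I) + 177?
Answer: 800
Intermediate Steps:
h(W, I) = 177 + I + W (h(W, I) = (I + W) + 177 = 177 + I + W)
Z(Q) = 1
u(d, F) = d + F*d² (u(d, F) = d²*F + d = F*d² + d = d + F*d²)
P(v, y) = v*(1 + v*y) - 5*v*y (P(v, y) = (-5*v)*y + v*(1 + y*v) = -5*v*y + v*(1 + v*y) = v*(1 + v*y) - 5*v*y)
P(-1, Z(6))*h(-507, 490) = (-(1 - 5*1 - 1*1))*(177 + 490 - 507) = -(1 - 5 - 1)*160 = -1*(-5)*160 = 5*160 = 800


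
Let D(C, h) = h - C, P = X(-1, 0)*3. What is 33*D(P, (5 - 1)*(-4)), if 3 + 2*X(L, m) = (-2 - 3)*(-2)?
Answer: -1749/2 ≈ -874.50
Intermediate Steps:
X(L, m) = 7/2 (X(L, m) = -3/2 + ((-2 - 3)*(-2))/2 = -3/2 + (-5*(-2))/2 = -3/2 + (½)*10 = -3/2 + 5 = 7/2)
P = 21/2 (P = (7/2)*3 = 21/2 ≈ 10.500)
33*D(P, (5 - 1)*(-4)) = 33*((5 - 1)*(-4) - 1*21/2) = 33*(4*(-4) - 21/2) = 33*(-16 - 21/2) = 33*(-53/2) = -1749/2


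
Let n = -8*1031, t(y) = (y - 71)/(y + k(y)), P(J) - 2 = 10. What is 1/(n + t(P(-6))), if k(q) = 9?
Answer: -21/173267 ≈ -0.00012120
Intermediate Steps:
P(J) = 12 (P(J) = 2 + 10 = 12)
t(y) = (-71 + y)/(9 + y) (t(y) = (y - 71)/(y + 9) = (-71 + y)/(9 + y))
n = -8248
1/(n + t(P(-6))) = 1/(-8248 + (-71 + 12)/(9 + 12)) = 1/(-8248 - 59/21) = 1/(-173267/21) = -21/173267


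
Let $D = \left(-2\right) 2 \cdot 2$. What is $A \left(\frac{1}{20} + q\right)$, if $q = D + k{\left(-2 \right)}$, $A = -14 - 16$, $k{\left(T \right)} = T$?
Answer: $\frac{597}{2} \approx 298.5$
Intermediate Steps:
$D = -8$ ($D = \left(-4\right) 2 = -8$)
$A = -30$
$q = -10$ ($q = -8 - 2 = -10$)
$A \left(\frac{1}{20} + q\right) = - 30 \left(\frac{1}{20} - 10\right) = \left(-30\right) \left(- \frac{199}{20}\right) = \frac{597}{2}$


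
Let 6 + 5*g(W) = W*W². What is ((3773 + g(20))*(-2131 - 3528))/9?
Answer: -50665027/15 ≈ -3.3777e+6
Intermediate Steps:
g(W) = -6/5 + W³/5 (g(W) = -6/5 + (W*W²)/5 = -6/5 + W³/5)
((3773 + g(20))*(-2131 - 3528))/9 = ((3773 + (-6/5 + (⅕)*20³))*(-2131 - 3528))/9 = ((3773 + (-6/5 + (⅕)*8000))*(-5659))*(⅑) = ((3773 + (-6/5 + 1600))*(-5659))*(⅑) = ((3773 + 7994/5)*(-5659))*(⅑) = ((26859/5)*(-5659))*(⅑) = -151995081/5*⅑ = -50665027/15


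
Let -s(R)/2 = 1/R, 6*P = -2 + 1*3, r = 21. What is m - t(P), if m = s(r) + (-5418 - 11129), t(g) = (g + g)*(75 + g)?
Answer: -2088091/126 ≈ -16572.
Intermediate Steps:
P = 1/6 (P = (-2 + 1*3)/6 = (-2 + 3)/6 = (1/6)*1 = 1/6 ≈ 0.16667)
s(R) = -2/R
t(g) = 2*g*(75 + g) (t(g) = (2*g)*(75 + g) = 2*g*(75 + g))
m = -347489/21 (m = -2/21 + (-5418 - 11129) = -2*1/21 - 16547 = -2/21 - 16547 = -347489/21 ≈ -16547.)
m - t(P) = -347489/21 - 2*(75 + 1/6)/6 = -347489/21 - 2*451/(6*6) = -347489/21 - 1*451/18 = -347489/21 - 451/18 = -2088091/126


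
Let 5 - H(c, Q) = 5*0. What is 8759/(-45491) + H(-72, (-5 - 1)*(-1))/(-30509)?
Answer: -267455786/1387884919 ≈ -0.19271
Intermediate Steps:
H(c, Q) = 5 (H(c, Q) = 5 - 5*0 = 5 - 1*0 = 5 + 0 = 5)
8759/(-45491) + H(-72, (-5 - 1)*(-1))/(-30509) = 8759/(-45491) + 5/(-30509) = 8759*(-1/45491) + 5*(-1/30509) = -8759/45491 - 5/30509 = -267455786/1387884919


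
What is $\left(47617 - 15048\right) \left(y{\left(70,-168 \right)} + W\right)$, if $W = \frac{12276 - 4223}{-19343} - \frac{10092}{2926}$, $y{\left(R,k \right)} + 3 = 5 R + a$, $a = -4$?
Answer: $\frac{312568118281730}{28298809} \approx 1.1045 \cdot 10^{7}$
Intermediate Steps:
$y{\left(R,k \right)} = -7 + 5 R$ ($y{\left(R,k \right)} = -3 + \left(5 R - 4\right) = -3 + \left(-4 + 5 R\right) = -7 + 5 R$)
$W = - \frac{109386317}{28298809}$ ($W = 8053 \left(- \frac{1}{19343}\right) - \frac{5046}{1463} = - \frac{8053}{19343} - \frac{5046}{1463} = - \frac{109386317}{28298809} \approx -3.8654$)
$\left(47617 - 15048\right) \left(y{\left(70,-168 \right)} + W\right) = \left(47617 - 15048\right) \left(\left(-7 + 5 \cdot 70\right) - \frac{109386317}{28298809}\right) = 32569 \left(\left(-7 + 350\right) - \frac{109386317}{28298809}\right) = 32569 \left(343 - \frac{109386317}{28298809}\right) = 32569 \cdot \frac{9597105170}{28298809} = \frac{312568118281730}{28298809}$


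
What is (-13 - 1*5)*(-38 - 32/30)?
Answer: 3516/5 ≈ 703.20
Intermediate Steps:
(-13 - 1*5)*(-38 - 32/30) = (-13 - 5)*(-38 - 32*1/30) = -18*(-38 - 16/15) = -18*(-586/15) = 3516/5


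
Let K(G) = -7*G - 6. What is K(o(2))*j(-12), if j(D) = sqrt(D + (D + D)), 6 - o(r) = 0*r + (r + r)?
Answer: -120*I ≈ -120.0*I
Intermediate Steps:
o(r) = 6 - 2*r (o(r) = 6 - (0*r + (r + r)) = 6 - (0 + 2*r) = 6 - 2*r)
K(G) = -6 - 7*G
j(D) = sqrt(3)*sqrt(D) (j(D) = sqrt(D + 2*D) = sqrt(3*D) = sqrt(3)*sqrt(D))
K(o(2))*j(-12) = (-6 - 7*(6 - 2*2))*(sqrt(3)*sqrt(-12)) = (-6 - 7*(6 - 4))*(sqrt(3)*(2*I*sqrt(3))) = (-6 - 7*2)*(6*I) = (-6 - 14)*(6*I) = -120*I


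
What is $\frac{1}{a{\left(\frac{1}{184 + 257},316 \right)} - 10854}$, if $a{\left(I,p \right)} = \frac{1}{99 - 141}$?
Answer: $- \frac{42}{455869} \approx -9.2132 \cdot 10^{-5}$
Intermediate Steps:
$a{\left(I,p \right)} = - \frac{1}{42}$ ($a{\left(I,p \right)} = \frac{1}{-42} = - \frac{1}{42}$)
$\frac{1}{a{\left(\frac{1}{184 + 257},316 \right)} - 10854} = \frac{1}{- \frac{1}{42} - 10854} = \frac{1}{- \frac{455869}{42}} = - \frac{42}{455869}$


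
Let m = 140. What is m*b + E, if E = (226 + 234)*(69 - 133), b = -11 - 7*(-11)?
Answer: -20200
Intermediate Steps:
b = 66 (b = -11 + 77 = 66)
E = -29440 (E = 460*(-64) = -29440)
m*b + E = 140*66 - 29440 = 9240 - 29440 = -20200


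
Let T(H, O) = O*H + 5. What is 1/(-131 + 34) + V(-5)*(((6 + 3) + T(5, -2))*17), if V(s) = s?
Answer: -32981/97 ≈ -340.01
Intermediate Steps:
T(H, O) = 5 + H*O (T(H, O) = H*O + 5 = 5 + H*O)
1/(-131 + 34) + V(-5)*(((6 + 3) + T(5, -2))*17) = 1/(-131 + 34) - 5*((6 + 3) + (5 + 5*(-2)))*17 = 1/(-97) - 5*(9 + (5 - 10))*17 = -1/97 - 5*(9 - 5)*17 = -1/97 - 20*17 = -1/97 - 5*68 = -1/97 - 340 = -32981/97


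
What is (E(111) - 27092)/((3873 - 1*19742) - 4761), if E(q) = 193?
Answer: 26899/20630 ≈ 1.3039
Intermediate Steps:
(E(111) - 27092)/((3873 - 1*19742) - 4761) = (193 - 27092)/((3873 - 1*19742) - 4761) = -26899/((3873 - 19742) - 4761) = -26899/(-15869 - 4761) = -26899/(-20630) = -26899*(-1/20630) = 26899/20630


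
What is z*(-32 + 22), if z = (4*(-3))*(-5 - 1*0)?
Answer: -600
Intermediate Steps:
z = 60 (z = -12*(-5 + 0) = -12*(-5) = 60)
z*(-32 + 22) = 60*(-32 + 22) = 60*(-10) = -600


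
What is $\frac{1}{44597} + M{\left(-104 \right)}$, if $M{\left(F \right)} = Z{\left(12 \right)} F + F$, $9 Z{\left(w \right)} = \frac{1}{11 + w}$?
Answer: $- \frac{41944439}{401373} \approx -104.5$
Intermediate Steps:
$Z{\left(w \right)} = \frac{1}{9 \left(11 + w\right)}$
$M{\left(F \right)} = \frac{208 F}{207}$ ($M{\left(F \right)} = \frac{1}{9 \left(11 + 12\right)} F + F = \frac{1}{9 \cdot 23} F + F = \frac{1}{9} \cdot \frac{1}{23} F + F = \frac{F}{207} + F = \frac{208 F}{207}$)
$\frac{1}{44597} + M{\left(-104 \right)} = \frac{1}{44597} + \frac{208}{207} \left(-104\right) = \frac{1}{44597} - \frac{21632}{207} = - \frac{41944439}{401373}$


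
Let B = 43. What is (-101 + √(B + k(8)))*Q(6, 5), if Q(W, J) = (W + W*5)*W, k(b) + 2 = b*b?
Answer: -21816 + 216*√105 ≈ -19603.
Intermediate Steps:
k(b) = -2 + b² (k(b) = -2 + b*b = -2 + b²)
Q(W, J) = 6*W² (Q(W, J) = (W + 5*W)*W = (6*W)*W = 6*W²)
(-101 + √(B + k(8)))*Q(6, 5) = (-101 + √(43 + (-2 + 8²)))*(6*6²) = (-101 + √(43 + (-2 + 64)))*(6*36) = (-101 + √(43 + 62))*216 = (-101 + √105)*216 = -21816 + 216*√105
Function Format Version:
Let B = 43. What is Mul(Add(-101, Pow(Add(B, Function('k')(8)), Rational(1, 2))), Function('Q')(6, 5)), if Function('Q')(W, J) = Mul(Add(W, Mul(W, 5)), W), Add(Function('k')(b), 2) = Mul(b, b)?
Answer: Add(-21816, Mul(216, Pow(105, Rational(1, 2)))) ≈ -19603.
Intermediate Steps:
Function('k')(b) = Add(-2, Pow(b, 2)) (Function('k')(b) = Add(-2, Mul(b, b)) = Add(-2, Pow(b, 2)))
Function('Q')(W, J) = Mul(6, Pow(W, 2)) (Function('Q')(W, J) = Mul(Add(W, Mul(5, W)), W) = Mul(Mul(6, W), W) = Mul(6, Pow(W, 2)))
Mul(Add(-101, Pow(Add(B, Function('k')(8)), Rational(1, 2))), Function('Q')(6, 5)) = Mul(Add(-101, Pow(Add(43, Add(-2, Pow(8, 2))), Rational(1, 2))), Mul(6, Pow(6, 2))) = Mul(Add(-101, Pow(Add(43, Add(-2, 64)), Rational(1, 2))), Mul(6, 36)) = Mul(Add(-101, Pow(Add(43, 62), Rational(1, 2))), 216) = Mul(Add(-101, Pow(105, Rational(1, 2))), 216) = Add(-21816, Mul(216, Pow(105, Rational(1, 2))))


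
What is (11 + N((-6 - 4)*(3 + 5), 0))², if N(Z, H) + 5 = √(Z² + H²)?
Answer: 7396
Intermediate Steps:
N(Z, H) = -5 + √(H² + Z²) (N(Z, H) = -5 + √(Z² + H²) = -5 + √(H² + Z²))
(11 + N((-6 - 4)*(3 + 5), 0))² = (11 + (-5 + √(0² + ((-6 - 4)*(3 + 5))²)))² = (11 + (-5 + √(0 + (-10*8)²)))² = (11 + (-5 + √(0 + (-80)²)))² = (11 + (-5 + √(0 + 6400)))² = (11 + (-5 + √6400))² = (11 + (-5 + 80))² = (11 + 75)² = 86² = 7396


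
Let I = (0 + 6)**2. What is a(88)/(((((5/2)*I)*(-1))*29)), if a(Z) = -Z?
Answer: 44/1305 ≈ 0.033716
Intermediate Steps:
I = 36 (I = 6**2 = 36)
a(88)/(((((5/2)*I)*(-1))*29)) = (-1*88)/(((((5/2)*36)*(-1))*29)) = -88/((((5*(1/2))*36)*(-1))*29) = -88/((((5/2)*36)*(-1))*29) = -88/((90*(-1))*29) = -88/((-90*29)) = -88/(-2610) = -88*(-1/2610) = 44/1305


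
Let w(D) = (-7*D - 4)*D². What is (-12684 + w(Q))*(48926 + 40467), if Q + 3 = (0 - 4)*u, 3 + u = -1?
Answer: -2569065427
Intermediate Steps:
u = -4 (u = -3 - 1 = -4)
Q = 13 (Q = -3 + (0 - 4)*(-4) = -3 - 4*(-4) = -3 + 16 = 13)
w(D) = D²*(-4 - 7*D) (w(D) = (-4 - 7*D)*D² = D²*(-4 - 7*D))
(-12684 + w(Q))*(48926 + 40467) = (-12684 + 13²*(-4 - 7*13))*(48926 + 40467) = (-12684 + 169*(-4 - 91))*89393 = (-12684 + 169*(-95))*89393 = (-12684 - 16055)*89393 = -28739*89393 = -2569065427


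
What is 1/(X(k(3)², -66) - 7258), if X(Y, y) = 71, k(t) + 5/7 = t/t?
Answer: -1/7187 ≈ -0.00013914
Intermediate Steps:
k(t) = 2/7 (k(t) = -5/7 + t/t = -5/7 + 1 = 2/7)
1/(X(k(3)², -66) - 7258) = 1/(71 - 7258) = 1/(-7187) = -1/7187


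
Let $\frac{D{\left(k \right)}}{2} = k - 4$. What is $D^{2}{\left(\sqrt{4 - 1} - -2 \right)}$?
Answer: $28 - 16 \sqrt{3} \approx 0.28719$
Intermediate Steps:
$D{\left(k \right)} = -8 + 2 k$ ($D{\left(k \right)} = 2 \left(k - 4\right) = 2 \left(-4 + k\right) = -8 + 2 k$)
$D^{2}{\left(\sqrt{4 - 1} - -2 \right)} = \left(-8 + 2 \left(\sqrt{4 - 1} - -2\right)\right)^{2} = \left(-8 + 2 \left(\sqrt{3} + 2\right)\right)^{2} = \left(-8 + 2 \left(2 + \sqrt{3}\right)\right)^{2} = \left(-8 + \left(4 + 2 \sqrt{3}\right)\right)^{2} = \left(-4 + 2 \sqrt{3}\right)^{2}$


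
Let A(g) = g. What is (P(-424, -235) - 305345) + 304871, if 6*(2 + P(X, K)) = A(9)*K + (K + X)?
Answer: -2815/3 ≈ -938.33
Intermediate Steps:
P(X, K) = -2 + X/6 + 5*K/3 (P(X, K) = -2 + (9*K + (K + X))/6 = -2 + (X + 10*K)/6 = -2 + (X/6 + 5*K/3) = -2 + X/6 + 5*K/3)
(P(-424, -235) - 305345) + 304871 = ((-2 + (1/6)*(-424) + (5/3)*(-235)) - 305345) + 304871 = ((-2 - 212/3 - 1175/3) - 305345) + 304871 = (-1393/3 - 305345) + 304871 = -917428/3 + 304871 = -2815/3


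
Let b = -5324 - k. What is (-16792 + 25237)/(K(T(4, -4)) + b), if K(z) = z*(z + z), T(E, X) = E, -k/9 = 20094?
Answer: 2815/58518 ≈ 0.048105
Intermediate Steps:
k = -180846 (k = -9*20094 = -180846)
b = 175522 (b = -5324 - 1*(-180846) = -5324 + 180846 = 175522)
K(z) = 2*z**2 (K(z) = z*(2*z) = 2*z**2)
(-16792 + 25237)/(K(T(4, -4)) + b) = (-16792 + 25237)/(2*4**2 + 175522) = 8445/(2*16 + 175522) = 8445/(32 + 175522) = 8445/175554 = 8445*(1/175554) = 2815/58518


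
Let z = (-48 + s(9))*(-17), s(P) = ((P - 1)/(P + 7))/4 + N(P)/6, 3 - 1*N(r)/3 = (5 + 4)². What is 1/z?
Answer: 8/11815 ≈ 0.00067711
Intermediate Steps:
N(r) = -234 (N(r) = 9 - 3*(5 + 4)² = 9 - 3*9² = 9 - 3*81 = 9 - 243 = -234)
s(P) = -39 + (-1 + P)/(4*(7 + P)) (s(P) = ((P - 1)/(P + 7))/4 - 234/6 = ((-1 + P)/(7 + P))*(¼) - 234*⅙ = ((-1 + P)/(7 + P))*(¼) - 39 = (-1 + P)/(4*(7 + P)) - 39 = -39 + (-1 + P)/(4*(7 + P)))
z = 11815/8 (z = (-48 + (-1093 - 155*9)/(4*(7 + 9)))*(-17) = (-48 + (¼)*(-1093 - 1395)/16)*(-17) = (-48 + (¼)*(1/16)*(-2488))*(-17) = (-48 - 311/8)*(-17) = -695/8*(-17) = 11815/8 ≈ 1476.9)
1/z = 1/(11815/8) = 8/11815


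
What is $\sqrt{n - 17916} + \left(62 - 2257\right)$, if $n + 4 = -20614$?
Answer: $-2195 + i \sqrt{38534} \approx -2195.0 + 196.3 i$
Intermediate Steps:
$n = -20618$ ($n = -4 - 20614 = -20618$)
$\sqrt{n - 17916} + \left(62 - 2257\right) = \sqrt{-20618 - 17916} + \left(62 - 2257\right) = \sqrt{-38534} + \left(62 - 2257\right) = i \sqrt{38534} - 2195 = -2195 + i \sqrt{38534}$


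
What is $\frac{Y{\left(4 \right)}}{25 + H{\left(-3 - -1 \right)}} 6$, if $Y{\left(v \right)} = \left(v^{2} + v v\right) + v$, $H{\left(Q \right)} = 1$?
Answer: $\frac{108}{13} \approx 8.3077$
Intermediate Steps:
$Y{\left(v \right)} = v + 2 v^{2}$ ($Y{\left(v \right)} = \left(v^{2} + v^{2}\right) + v = 2 v^{2} + v = v + 2 v^{2}$)
$\frac{Y{\left(4 \right)}}{25 + H{\left(-3 - -1 \right)}} 6 = \frac{4 \left(1 + 2 \cdot 4\right)}{25 + 1} \cdot 6 = \frac{4 \left(1 + 8\right)}{26} \cdot 6 = \frac{4 \cdot 9}{26} \cdot 6 = \frac{1}{26} \cdot 36 \cdot 6 = \frac{18}{13} \cdot 6 = \frac{108}{13}$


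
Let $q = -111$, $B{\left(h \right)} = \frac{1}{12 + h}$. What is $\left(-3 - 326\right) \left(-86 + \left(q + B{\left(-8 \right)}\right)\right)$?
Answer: $\frac{258923}{4} \approx 64731.0$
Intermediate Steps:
$\left(-3 - 326\right) \left(-86 + \left(q + B{\left(-8 \right)}\right)\right) = \left(-3 - 326\right) \left(-86 - \left(111 - \frac{1}{12 - 8}\right)\right) = - 329 \left(-86 - \left(111 - \frac{1}{4}\right)\right) = - 329 \left(-86 + \left(-111 + \frac{1}{4}\right)\right) = - 329 \left(-86 - \frac{443}{4}\right) = \left(-329\right) \left(- \frac{787}{4}\right) = \frac{258923}{4}$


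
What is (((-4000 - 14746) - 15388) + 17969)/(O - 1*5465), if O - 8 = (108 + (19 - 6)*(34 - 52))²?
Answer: -16165/10419 ≈ -1.5515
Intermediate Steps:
O = 15884 (O = 8 + (108 + (19 - 6)*(34 - 52))² = 8 + (108 + 13*(-18))² = 8 + (108 - 234)² = 8 + (-126)² = 8 + 15876 = 15884)
(((-4000 - 14746) - 15388) + 17969)/(O - 1*5465) = (((-4000 - 14746) - 15388) + 17969)/(15884 - 1*5465) = ((-18746 - 15388) + 17969)/(15884 - 5465) = (-34134 + 17969)/10419 = -16165*1/10419 = -16165/10419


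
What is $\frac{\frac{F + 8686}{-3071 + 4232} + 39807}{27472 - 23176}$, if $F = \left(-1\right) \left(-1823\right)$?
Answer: $\frac{3852203}{415638} \approx 9.2682$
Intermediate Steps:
$F = 1823$
$\frac{\frac{F + 8686}{-3071 + 4232} + 39807}{27472 - 23176} = \frac{\frac{1823 + 8686}{-3071 + 4232} + 39807}{27472 - 23176} = \frac{\frac{10509}{1161} + 39807}{4296} = \left(10509 \cdot \frac{1}{1161} + 39807\right) \frac{1}{4296} = \left(\frac{3503}{387} + 39807\right) \frac{1}{4296} = \frac{15408812}{387} \cdot \frac{1}{4296} = \frac{3852203}{415638}$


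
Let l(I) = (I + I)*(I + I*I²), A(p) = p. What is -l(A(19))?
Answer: -261364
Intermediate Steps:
l(I) = 2*I*(I + I³) (l(I) = (2*I)*(I + I³) = 2*I*(I + I³))
-l(A(19)) = -2*19²*(1 + 19²) = -2*361*(1 + 361) = -2*361*362 = -1*261364 = -261364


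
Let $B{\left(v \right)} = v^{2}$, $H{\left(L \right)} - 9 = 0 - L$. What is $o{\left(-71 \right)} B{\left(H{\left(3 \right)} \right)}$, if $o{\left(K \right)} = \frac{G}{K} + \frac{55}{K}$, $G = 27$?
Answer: $- \frac{2952}{71} \approx -41.577$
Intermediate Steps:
$o{\left(K \right)} = \frac{82}{K}$ ($o{\left(K \right)} = \frac{27}{K} + \frac{55}{K} = \frac{82}{K}$)
$H{\left(L \right)} = 9 - L$ ($H{\left(L \right)} = 9 + \left(0 - L\right) = 9 - L$)
$o{\left(-71 \right)} B{\left(H{\left(3 \right)} \right)} = \frac{82}{-71} \left(9 - 3\right)^{2} = 82 \left(- \frac{1}{71}\right) \left(9 - 3\right)^{2} = - \frac{82 \cdot 6^{2}}{71} = \left(- \frac{82}{71}\right) 36 = - \frac{2952}{71}$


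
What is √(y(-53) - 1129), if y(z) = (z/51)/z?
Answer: I*√2936478/51 ≈ 33.6*I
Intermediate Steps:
y(z) = 1/51 (y(z) = (z*(1/51))/z = (z/51)/z = 1/51)
√(y(-53) - 1129) = √(1/51 - 1129) = √(-57578/51) = I*√2936478/51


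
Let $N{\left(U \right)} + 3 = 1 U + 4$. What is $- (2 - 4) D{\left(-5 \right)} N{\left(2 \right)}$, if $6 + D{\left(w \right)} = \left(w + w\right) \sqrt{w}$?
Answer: $-36 - 60 i \sqrt{5} \approx -36.0 - 134.16 i$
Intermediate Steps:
$D{\left(w \right)} = -6 + 2 w^{\frac{3}{2}}$ ($D{\left(w \right)} = -6 + \left(w + w\right) \sqrt{w} = -6 + 2 w \sqrt{w} = -6 + 2 w^{\frac{3}{2}}$)
$N{\left(U \right)} = 1 + U$ ($N{\left(U \right)} = -3 + \left(1 U + 4\right) = -3 + \left(U + 4\right) = -3 + \left(4 + U\right) = 1 + U$)
$- (2 - 4) D{\left(-5 \right)} N{\left(2 \right)} = - (2 - 4) \left(-6 + 2 \left(-5\right)^{\frac{3}{2}}\right) \left(1 + 2\right) = \left(-1\right) \left(-2\right) \left(-6 + 2 \left(- 5 i \sqrt{5}\right)\right) 3 = 2 \left(-6 - 10 i \sqrt{5}\right) 3 = \left(-12 - 20 i \sqrt{5}\right) 3 = -36 - 60 i \sqrt{5}$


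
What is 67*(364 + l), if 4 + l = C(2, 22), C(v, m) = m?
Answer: 25594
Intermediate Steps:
l = 18 (l = -4 + 22 = 18)
67*(364 + l) = 67*(364 + 18) = 67*382 = 25594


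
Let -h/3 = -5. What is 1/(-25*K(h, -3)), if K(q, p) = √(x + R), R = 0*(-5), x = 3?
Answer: -√3/75 ≈ -0.023094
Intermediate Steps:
h = 15 (h = -3*(-5) = 15)
R = 0
K(q, p) = √3 (K(q, p) = √(3 + 0) = √3)
1/(-25*K(h, -3)) = 1/(-25*√3) = -√3/75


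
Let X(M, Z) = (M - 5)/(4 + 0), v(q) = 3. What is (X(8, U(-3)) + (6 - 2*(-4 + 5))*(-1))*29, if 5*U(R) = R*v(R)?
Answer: -377/4 ≈ -94.250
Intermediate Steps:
U(R) = 3*R/5 (U(R) = (R*3)/5 = (3*R)/5 = 3*R/5)
X(M, Z) = -5/4 + M/4 (X(M, Z) = (-5 + M)/4 = (-5 + M)*(¼) = -5/4 + M/4)
(X(8, U(-3)) + (6 - 2*(-4 + 5))*(-1))*29 = ((-5/4 + (¼)*8) + (6 - 2*(-4 + 5))*(-1))*29 = ((-5/4 + 2) + (6 - 2*1)*(-1))*29 = (¾ + (6 - 2)*(-1))*29 = (¾ + 4*(-1))*29 = (¾ - 4)*29 = -13/4*29 = -377/4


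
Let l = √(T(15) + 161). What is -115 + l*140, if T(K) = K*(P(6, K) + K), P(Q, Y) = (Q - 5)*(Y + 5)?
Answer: -115 + 980*√14 ≈ 3551.8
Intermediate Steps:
P(Q, Y) = (-5 + Q)*(5 + Y)
T(K) = K*(5 + 2*K) (T(K) = K*((-25 - 5*K + 5*6 + 6*K) + K) = K*((-25 - 5*K + 30 + 6*K) + K) = K*((5 + K) + K) = K*(5 + 2*K))
l = 7*√14 (l = √(15*(5 + 2*15) + 161) = √(15*(5 + 30) + 161) = √(15*35 + 161) = √(525 + 161) = √686 = 7*√14 ≈ 26.192)
-115 + l*140 = -115 + (7*√14)*140 = -115 + 980*√14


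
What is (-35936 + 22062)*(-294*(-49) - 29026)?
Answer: 202837880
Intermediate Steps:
(-35936 + 22062)*(-294*(-49) - 29026) = -13874*(14406 - 29026) = -13874*(-14620) = 202837880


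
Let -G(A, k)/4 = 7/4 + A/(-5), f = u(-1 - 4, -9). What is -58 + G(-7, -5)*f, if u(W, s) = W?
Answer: 5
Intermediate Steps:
f = -5 (f = -1 - 4 = -5)
G(A, k) = -7 + 4*A/5 (G(A, k) = -4*(7/4 + A/(-5)) = -4*(7*(¼) + A*(-⅕)) = -4*(7/4 - A/5) = -7 + 4*A/5)
-58 + G(-7, -5)*f = -58 + (-7 + (⅘)*(-7))*(-5) = -58 + (-7 - 28/5)*(-5) = -58 - 63/5*(-5) = -58 + 63 = 5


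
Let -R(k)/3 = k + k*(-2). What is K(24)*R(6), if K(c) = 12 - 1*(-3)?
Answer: 270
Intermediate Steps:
K(c) = 15 (K(c) = 12 + 3 = 15)
R(k) = 3*k (R(k) = -3*(k + k*(-2)) = -3*(k - 2*k) = -(-3)*k = 3*k)
K(24)*R(6) = 15*(3*6) = 15*18 = 270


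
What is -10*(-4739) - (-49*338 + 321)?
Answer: 63631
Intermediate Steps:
-10*(-4739) - (-49*338 + 321) = 47390 - (-16562 + 321) = 47390 - 1*(-16241) = 47390 + 16241 = 63631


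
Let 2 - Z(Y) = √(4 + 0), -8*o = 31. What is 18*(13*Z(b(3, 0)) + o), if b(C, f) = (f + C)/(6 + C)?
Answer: -279/4 ≈ -69.750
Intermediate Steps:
o = -31/8 (o = -⅛*31 = -31/8 ≈ -3.8750)
b(C, f) = (C + f)/(6 + C)
Z(Y) = 0 (Z(Y) = 2 - √(4 + 0) = 2 - √4 = 2 - 1*2 = 2 - 2 = 0)
18*(13*Z(b(3, 0)) + o) = 18*(13*0 - 31/8) = 18*(0 - 31/8) = 18*(-31/8) = -279/4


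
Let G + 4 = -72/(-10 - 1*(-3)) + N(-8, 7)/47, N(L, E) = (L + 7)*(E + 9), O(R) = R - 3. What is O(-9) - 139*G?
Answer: -275832/329 ≈ -838.40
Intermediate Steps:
O(R) = -3 + R
N(L, E) = (7 + L)*(9 + E)
G = 1956/329 (G = -4 + (-72/(-10 - 1*(-3)) + (63 + 7*7 + 9*(-8) + 7*(-8))/47) = -4 + (-72/(-10 + 3) + (63 + 49 - 72 - 56)*(1/47)) = -4 + (-72/(-7) - 16*1/47) = -4 + (-72*(-1/7) - 16/47) = -4 + (72/7 - 16/47) = -4 + 3272/329 = 1956/329 ≈ 5.9453)
O(-9) - 139*G = (-3 - 9) - 139*1956/329 = -12 - 271884/329 = -275832/329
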